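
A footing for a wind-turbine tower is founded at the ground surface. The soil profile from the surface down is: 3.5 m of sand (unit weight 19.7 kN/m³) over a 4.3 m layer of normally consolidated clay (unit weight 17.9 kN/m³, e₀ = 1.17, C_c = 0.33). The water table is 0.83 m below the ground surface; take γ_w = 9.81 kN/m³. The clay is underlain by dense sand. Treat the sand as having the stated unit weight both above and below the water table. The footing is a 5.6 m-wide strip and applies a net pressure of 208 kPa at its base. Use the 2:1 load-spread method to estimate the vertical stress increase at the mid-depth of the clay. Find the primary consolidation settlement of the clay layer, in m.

S_c ≈ 0.284 m

Mid-depth of clay below the ground surface: z = 3.5 + 4.3/2 = 5.65 m.
Total vertical stress at mid-clay: σ_v = 19.7×3.5 + 17.9×2.15 = 107.44 kPa.
Pore pressure: u = 9.81×(5.65 − 0.83) = 47.284 kPa.
Initial effective stress: σ'_0 = σ_v − u = 107.44 − 47.284 = 60.156 kPa.
Stress increase at mid-clay by the 2:1 spreading method:
Δσ = qB/(B+z) = 208×5.6/(5.6+5.65) = 103.54 kPa
Final effective stress: σ'_f = σ'_0 + Δσ = 60.156 + 103.54 = 163.7 kPa.
Normally consolidated clay, so the full stress increment lies on the virgin compression line:
S_c = C_c·H/(1+e₀)·log₁₀(σ'_f/σ'_0) = 0.33×4.3/(1+1.17)×log₁₀(163.7/60.156)
    = 0.65392 × 0.43477 = 0.2843 m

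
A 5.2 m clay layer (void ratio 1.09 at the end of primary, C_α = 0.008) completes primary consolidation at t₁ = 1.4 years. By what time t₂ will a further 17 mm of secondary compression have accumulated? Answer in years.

S_s = C_α·H/(1+e_p)·log₁₀(t₂/t₁) ⇒ log₁₀(t₂/t₁) = S_s·(1+e_p)/(C_α·H).
log₁₀(t₂/t₁) = 0.017 × (1+1.09) / (0.008×5.2) = 0.8541
t₂ = t₁ × 10^0.8541 = 1.4 × 7.146 = 10 years

t₂ ≈ 10 years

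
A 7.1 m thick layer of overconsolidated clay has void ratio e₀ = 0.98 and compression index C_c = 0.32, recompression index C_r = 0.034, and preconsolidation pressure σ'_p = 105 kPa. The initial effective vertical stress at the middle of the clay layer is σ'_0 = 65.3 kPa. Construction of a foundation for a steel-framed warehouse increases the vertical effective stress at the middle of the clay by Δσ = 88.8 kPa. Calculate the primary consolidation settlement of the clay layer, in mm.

S_c ≈ 216 mm

Final effective stress: σ'_f = 65.3 + 88.8 = 154.1 kPa.
σ'_f = 154.1 > σ'_p = 105 kPa, so the stress path crosses the preconsolidation pressure — recompression up to σ'_p, then virgin compression beyond:
S_c = H/(1+e₀)·[C_r·log₁₀(σ'_p/σ'_0) + C_c·log₁₀(σ'_f/σ'_p)]
    = 7.1/1.98 × [0.034×log₁₀(105/65.3) + 0.32×log₁₀(154.1/105)]
    = 3.5859 × [0.0070134 + 0.053316] = 0.2163 m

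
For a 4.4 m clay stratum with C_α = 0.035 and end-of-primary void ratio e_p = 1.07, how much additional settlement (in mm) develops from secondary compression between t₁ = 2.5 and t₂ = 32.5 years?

Secondary compression: S_s = C_α·H/(1+e_p)·log₁₀(t₂/t₁)
S_s = 0.035×4.4/(1+1.07)×log₁₀(32.5/2.5)
    = 0.0744 × 1.114 = 0.08287 m

S_s ≈ 82.9 mm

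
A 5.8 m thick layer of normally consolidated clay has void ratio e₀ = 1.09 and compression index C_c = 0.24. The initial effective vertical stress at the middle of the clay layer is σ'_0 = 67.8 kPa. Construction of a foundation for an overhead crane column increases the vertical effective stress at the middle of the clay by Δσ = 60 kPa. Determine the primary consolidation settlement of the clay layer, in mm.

S_c ≈ 183 mm

Final effective stress: σ'_f = σ'_0 + Δσ = 67.8 + 60 = 127.8 kPa.
Normally consolidated clay, so the full stress increment lies on the virgin compression line:
S_c = C_c·H/(1+e₀)·log₁₀(σ'_f/σ'_0) = 0.24×5.8/(1+1.09)×log₁₀(127.8/67.8)
    = 0.66603 × 0.2753 = 0.1834 m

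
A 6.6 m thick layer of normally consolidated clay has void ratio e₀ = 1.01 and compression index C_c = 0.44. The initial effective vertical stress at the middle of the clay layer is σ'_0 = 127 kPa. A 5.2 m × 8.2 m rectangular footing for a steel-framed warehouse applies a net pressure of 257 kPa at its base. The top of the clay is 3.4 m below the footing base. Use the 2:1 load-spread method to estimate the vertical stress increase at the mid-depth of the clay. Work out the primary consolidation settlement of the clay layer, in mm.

Mid-depth of clay below the footing base: z = 3.4 + 6.6/2 = 6.7 m.
Stress increase at mid-clay by the 2:1 spreading method:
Δσ = qBL/((B+z)(L+z)) = 257×5.2×8.2/((5.2+6.7)(8.2+6.7)) = 61.804 kPa
Final effective stress: σ'_f = σ'_0 + Δσ = 127 + 61.804 = 188.8 kPa.
Normally consolidated clay, so the full stress increment lies on the virgin compression line:
S_c = C_c·H/(1+e₀)·log₁₀(σ'_f/σ'_0) = 0.44×6.6/(1+1.01)×log₁₀(188.8/127)
    = 1.4448 × 0.1722 = 0.2488 m

S_c ≈ 249 mm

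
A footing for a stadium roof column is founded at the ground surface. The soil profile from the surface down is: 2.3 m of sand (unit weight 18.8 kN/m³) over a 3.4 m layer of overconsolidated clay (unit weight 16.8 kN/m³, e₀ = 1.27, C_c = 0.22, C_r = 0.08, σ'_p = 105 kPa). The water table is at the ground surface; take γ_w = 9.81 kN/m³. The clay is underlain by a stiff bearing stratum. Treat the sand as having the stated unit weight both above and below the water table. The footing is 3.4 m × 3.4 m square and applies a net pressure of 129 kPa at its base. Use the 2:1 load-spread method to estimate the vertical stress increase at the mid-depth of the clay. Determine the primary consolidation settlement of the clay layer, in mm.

Mid-depth of clay below the ground surface: z = 2.3 + 3.4/2 = 4 m.
Total vertical stress at mid-clay: σ_v = 18.8×2.3 + 16.8×1.7 = 71.8 kPa.
Pore pressure: u = 9.81×(4 − 0) = 39.24 kPa.
Initial effective stress: σ'_0 = σ_v − u = 71.8 − 39.24 = 32.56 kPa.
Stress increase at mid-clay by the 2:1 spreading method:
Δσ = qBL/((B+z)(L+z)) = 129×3.4×3.4/((3.4+4)(3.4+4)) = 27.232 kPa
Final effective stress: σ'_f = 32.56 + 27.232 = 59.792 kPa.
σ'_f = 59.792 ≤ σ'_p = 105 kPa, so the clay remains overconsolidated and only the recompression index applies:
S_c = C_r·H/(1+e₀)·log₁₀(σ'_f/σ'_0) = 0.08×3.4/2.27×log₁₀(59.792/32.56)
    = 0.11982 × 0.26396 = 0.03163 m

S_c ≈ 31.6 mm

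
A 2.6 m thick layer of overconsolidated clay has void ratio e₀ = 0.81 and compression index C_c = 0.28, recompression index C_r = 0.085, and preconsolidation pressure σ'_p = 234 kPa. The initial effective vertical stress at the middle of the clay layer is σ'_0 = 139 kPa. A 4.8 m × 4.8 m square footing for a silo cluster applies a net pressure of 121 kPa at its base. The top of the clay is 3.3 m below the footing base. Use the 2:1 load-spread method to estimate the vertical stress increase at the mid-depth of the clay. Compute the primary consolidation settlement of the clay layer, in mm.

Mid-depth of clay below the footing base: z = 3.3 + 2.6/2 = 4.6 m.
Stress increase at mid-clay by the 2:1 spreading method:
Δσ = qBL/((B+z)(L+z)) = 121×4.8×4.8/((4.8+4.6)(4.8+4.6)) = 31.551 kPa
Final effective stress: σ'_f = 139 + 31.551 = 170.55 kPa.
σ'_f = 170.55 ≤ σ'_p = 234 kPa, so the clay remains overconsolidated and only the recompression index applies:
S_c = C_r·H/(1+e₀)·log₁₀(σ'_f/σ'_0) = 0.085×2.6/1.81×log₁₀(170.55/139)
    = 0.1221 × 0.088837 = 0.01085 m

S_c ≈ 10.8 mm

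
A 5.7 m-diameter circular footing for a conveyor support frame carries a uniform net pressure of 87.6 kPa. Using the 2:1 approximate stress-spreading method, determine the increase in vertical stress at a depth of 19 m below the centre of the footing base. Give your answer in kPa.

Δσ_z ≈ 4.67 kPa

By the 2:1 method the load spreads at 1 horizontal : 2 vertical, so at depth z the loaded area has grown by z in each plan dimension:
Δσ ≈ qD²/(D+z)² = 87.6×5.7²/(5.7+19)² = 4.6651 kPa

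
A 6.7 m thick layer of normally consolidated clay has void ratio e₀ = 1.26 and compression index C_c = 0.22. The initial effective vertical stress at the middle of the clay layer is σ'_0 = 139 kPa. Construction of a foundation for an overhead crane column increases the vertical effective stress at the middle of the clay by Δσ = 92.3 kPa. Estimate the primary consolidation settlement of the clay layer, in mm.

S_c ≈ 144 mm

Final effective stress: σ'_f = σ'_0 + Δσ = 139 + 92.3 = 231.3 kPa.
Normally consolidated clay, so the full stress increment lies on the virgin compression line:
S_c = C_c·H/(1+e₀)·log₁₀(σ'_f/σ'_0) = 0.22×6.7/(1+1.26)×log₁₀(231.3/139)
    = 0.65221 × 0.22116 = 0.1442 m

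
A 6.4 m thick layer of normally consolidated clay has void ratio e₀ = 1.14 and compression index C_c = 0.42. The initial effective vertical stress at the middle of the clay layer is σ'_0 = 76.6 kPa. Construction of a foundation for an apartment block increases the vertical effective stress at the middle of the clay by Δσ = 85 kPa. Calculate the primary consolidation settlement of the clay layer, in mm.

Final effective stress: σ'_f = σ'_0 + Δσ = 76.6 + 85 = 161.6 kPa.
Normally consolidated clay, so the full stress increment lies on the virgin compression line:
S_c = C_c·H/(1+e₀)·log₁₀(σ'_f/σ'_0) = 0.42×6.4/(1+1.14)×log₁₀(161.6/76.6)
    = 1.2561 × 0.32421 = 0.4072 m

S_c ≈ 407 mm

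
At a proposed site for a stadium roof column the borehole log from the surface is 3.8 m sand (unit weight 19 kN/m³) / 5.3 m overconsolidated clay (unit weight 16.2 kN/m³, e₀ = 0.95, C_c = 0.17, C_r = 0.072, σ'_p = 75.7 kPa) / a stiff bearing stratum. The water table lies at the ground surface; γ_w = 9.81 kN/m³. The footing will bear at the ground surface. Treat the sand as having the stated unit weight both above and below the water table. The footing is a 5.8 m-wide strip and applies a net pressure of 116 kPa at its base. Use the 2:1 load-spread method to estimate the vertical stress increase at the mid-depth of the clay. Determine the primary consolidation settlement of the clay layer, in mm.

Mid-depth of clay below the ground surface: z = 3.8 + 5.3/2 = 6.45 m.
Total vertical stress at mid-clay: σ_v = 19×3.8 + 16.2×2.65 = 115.13 kPa.
Pore pressure: u = 9.81×(6.45 − 0) = 63.275 kPa.
Initial effective stress: σ'_0 = σ_v − u = 115.13 − 63.275 = 51.855 kPa.
Stress increase at mid-clay by the 2:1 spreading method:
Δσ = qB/(B+z) = 116×5.8/(5.8+6.45) = 54.922 kPa
Final effective stress: σ'_f = 51.855 + 54.922 = 106.78 kPa.
σ'_f = 106.78 > σ'_p = 75.7 kPa, so the stress path crosses the preconsolidation pressure — recompression up to σ'_p, then virgin compression beyond:
S_c = H/(1+e₀)·[C_r·log₁₀(σ'_p/σ'_0) + C_c·log₁₀(σ'_f/σ'_p)]
    = 5.3/1.95 × [0.072×log₁₀(75.7/51.855) + 0.17×log₁₀(106.78/75.7)]
    = 2.7179 × [0.01183 + 0.025397] = 0.1012 m

S_c ≈ 101 mm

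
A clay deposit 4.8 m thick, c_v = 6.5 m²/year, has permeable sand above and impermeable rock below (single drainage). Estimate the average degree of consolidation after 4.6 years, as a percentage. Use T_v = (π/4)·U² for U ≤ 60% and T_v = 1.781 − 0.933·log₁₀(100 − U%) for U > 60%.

Drainage path length: H_d = H = 4.8 m (single drainage).
T_v = c_v·t/H_d² = 6.5×4.6/4.8² = 1.2977.
T_v = 1.2977 corresponds to the U > 60% branch:
U = 1 − 10^((1.781 − T_v)/0.933)/100 = 0.967

U ≈ 96.7 %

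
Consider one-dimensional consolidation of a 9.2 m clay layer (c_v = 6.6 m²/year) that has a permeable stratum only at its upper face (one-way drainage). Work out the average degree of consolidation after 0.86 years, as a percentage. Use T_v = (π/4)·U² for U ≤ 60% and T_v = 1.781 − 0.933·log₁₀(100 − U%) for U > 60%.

Drainage path length: H_d = H = 9.2 m (single drainage).
T_v = c_v·t/H_d² = 6.6×0.86/9.2² = 0.06706.
T_v = 0.06706 corresponds to the U ≤ 60% branch:
U = √(4T_v/π) = 0.2922

U ≈ 29.2 %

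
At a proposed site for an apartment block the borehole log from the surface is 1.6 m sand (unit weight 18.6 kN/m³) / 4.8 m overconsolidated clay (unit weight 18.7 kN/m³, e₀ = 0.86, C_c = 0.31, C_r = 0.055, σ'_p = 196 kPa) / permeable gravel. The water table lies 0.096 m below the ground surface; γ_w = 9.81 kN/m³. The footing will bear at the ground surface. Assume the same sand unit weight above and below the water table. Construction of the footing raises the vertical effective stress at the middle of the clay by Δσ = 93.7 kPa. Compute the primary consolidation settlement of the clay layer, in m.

S_c ≈ 0.0786 m

Mid-depth of clay below the ground surface: z = 1.6 + 4.8/2 = 4 m.
Total vertical stress at mid-clay: σ_v = 18.6×1.6 + 18.7×2.4 = 74.64 kPa.
Pore pressure: u = 9.81×(4 − 0.096) = 38.298 kPa.
Initial effective stress: σ'_0 = σ_v − u = 74.64 − 38.298 = 36.342 kPa.
Final effective stress: σ'_f = 36.342 + 93.7 = 130.04 kPa.
σ'_f = 130.04 ≤ σ'_p = 196 kPa, so the clay remains overconsolidated and only the recompression index applies:
S_c = C_r·H/(1+e₀)·log₁₀(σ'_f/σ'_0) = 0.055×4.8/1.86×log₁₀(130.04/36.342)
    = 0.14193 × 0.55367 = 0.07858 m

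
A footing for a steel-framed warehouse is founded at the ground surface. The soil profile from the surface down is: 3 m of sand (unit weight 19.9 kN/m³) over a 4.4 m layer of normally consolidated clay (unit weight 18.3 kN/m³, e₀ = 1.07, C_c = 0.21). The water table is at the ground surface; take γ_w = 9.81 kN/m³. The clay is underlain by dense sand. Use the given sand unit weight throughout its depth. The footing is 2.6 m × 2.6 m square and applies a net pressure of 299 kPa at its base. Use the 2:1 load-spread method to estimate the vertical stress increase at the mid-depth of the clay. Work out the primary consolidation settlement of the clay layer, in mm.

S_c ≈ 100 mm

Mid-depth of clay below the ground surface: z = 3 + 4.4/2 = 5.2 m.
Total vertical stress at mid-clay: σ_v = 19.9×3 + 18.3×2.2 = 99.96 kPa.
Pore pressure: u = 9.81×(5.2 − 0) = 51.012 kPa.
Initial effective stress: σ'_0 = σ_v − u = 99.96 − 51.012 = 48.948 kPa.
Stress increase at mid-clay by the 2:1 spreading method:
Δσ = qBL/((B+z)(L+z)) = 299×2.6×2.6/((2.6+5.2)(2.6+5.2)) = 33.222 kPa
Final effective stress: σ'_f = σ'_0 + Δσ = 48.948 + 33.222 = 82.17 kPa.
Normally consolidated clay, so the full stress increment lies on the virgin compression line:
S_c = C_c·H/(1+e₀)·log₁₀(σ'_f/σ'_0) = 0.21×4.4/(1+1.07)×log₁₀(82.17/48.948)
    = 0.44638 × 0.22498 = 0.1004 m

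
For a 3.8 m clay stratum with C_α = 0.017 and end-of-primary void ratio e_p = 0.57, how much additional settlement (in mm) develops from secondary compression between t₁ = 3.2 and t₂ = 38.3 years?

S_s ≈ 44.4 mm

Secondary compression: S_s = C_α·H/(1+e_p)·log₁₀(t₂/t₁)
S_s = 0.017×3.8/(1+0.57)×log₁₀(38.3/3.2)
    = 0.04115 × 1.078 = 0.04436 m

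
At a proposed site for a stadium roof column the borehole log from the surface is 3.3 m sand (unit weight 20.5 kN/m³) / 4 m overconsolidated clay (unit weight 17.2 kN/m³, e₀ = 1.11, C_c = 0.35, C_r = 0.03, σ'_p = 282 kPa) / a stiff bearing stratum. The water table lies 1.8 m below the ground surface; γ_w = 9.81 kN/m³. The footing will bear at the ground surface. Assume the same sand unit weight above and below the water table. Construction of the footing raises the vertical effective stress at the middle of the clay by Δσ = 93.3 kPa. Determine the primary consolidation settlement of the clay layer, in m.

Mid-depth of clay below the ground surface: z = 3.3 + 4/2 = 5.3 m.
Total vertical stress at mid-clay: σ_v = 20.5×3.3 + 17.2×2 = 102.05 kPa.
Pore pressure: u = 9.81×(5.3 − 1.8) = 34.335 kPa.
Initial effective stress: σ'_0 = σ_v − u = 102.05 − 34.335 = 67.715 kPa.
Final effective stress: σ'_f = 67.715 + 93.3 = 161.01 kPa.
σ'_f = 161.01 ≤ σ'_p = 282 kPa, so the clay remains overconsolidated and only the recompression index applies:
S_c = C_r·H/(1+e₀)·log₁₀(σ'_f/σ'_0) = 0.03×4/2.11×log₁₀(161.01/67.715)
    = 0.056871 × 0.37617 = 0.02139 m

S_c ≈ 0.0214 m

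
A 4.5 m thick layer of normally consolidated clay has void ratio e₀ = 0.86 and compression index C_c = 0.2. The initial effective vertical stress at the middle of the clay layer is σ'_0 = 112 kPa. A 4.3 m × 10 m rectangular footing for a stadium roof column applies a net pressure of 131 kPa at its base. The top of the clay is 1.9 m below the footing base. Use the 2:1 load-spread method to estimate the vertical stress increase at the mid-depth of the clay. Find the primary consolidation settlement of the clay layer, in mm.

Mid-depth of clay below the footing base: z = 1.9 + 4.5/2 = 4.15 m.
Stress increase at mid-clay by the 2:1 spreading method:
Δσ = qBL/((B+z)(L+z)) = 131×4.3×10/((4.3+4.15)(10+4.15)) = 47.111 kPa
Final effective stress: σ'_f = σ'_0 + Δσ = 112 + 47.111 = 159.11 kPa.
Normally consolidated clay, so the full stress increment lies on the virgin compression line:
S_c = C_c·H/(1+e₀)·log₁₀(σ'_f/σ'_0) = 0.2×4.5/(1+0.86)×log₁₀(159.11/112)
    = 0.48387 × 0.15248 = 0.07378 m

S_c ≈ 73.8 mm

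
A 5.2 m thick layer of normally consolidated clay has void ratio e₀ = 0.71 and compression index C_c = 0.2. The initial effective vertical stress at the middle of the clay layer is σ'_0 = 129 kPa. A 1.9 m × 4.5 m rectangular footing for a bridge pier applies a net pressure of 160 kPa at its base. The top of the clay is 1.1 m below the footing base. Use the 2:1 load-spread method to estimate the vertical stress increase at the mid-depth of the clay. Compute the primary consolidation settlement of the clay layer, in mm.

S_c ≈ 54.9 mm

Mid-depth of clay below the footing base: z = 1.1 + 5.2/2 = 3.7 m.
Stress increase at mid-clay by the 2:1 spreading method:
Δσ = qBL/((B+z)(L+z)) = 160×1.9×4.5/((1.9+3.7)(4.5+3.7)) = 29.791 kPa
Final effective stress: σ'_f = σ'_0 + Δσ = 129 + 29.791 = 158.79 kPa.
Normally consolidated clay, so the full stress increment lies on the virgin compression line:
S_c = C_c·H/(1+e₀)·log₁₀(σ'_f/σ'_0) = 0.2×5.2/(1+0.71)×log₁₀(158.79/129)
    = 0.60819 × 0.090233 = 0.05488 m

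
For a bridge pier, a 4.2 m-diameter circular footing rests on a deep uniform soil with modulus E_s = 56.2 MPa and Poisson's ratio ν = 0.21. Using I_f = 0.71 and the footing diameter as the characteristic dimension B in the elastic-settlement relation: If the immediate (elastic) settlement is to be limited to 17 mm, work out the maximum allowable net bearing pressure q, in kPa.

E_s = 56.2 MPa = 56200 kPa.
S_e = q·B·(1−ν²)/E_s · I_f  ⇒  q = S_e·E_s / (B·(1−ν²)·I_f).
q = 0.017 × 56200 / (4.2 × 0.9559 × 0.71) = 335.2 kPa

q ≈ 335 kPa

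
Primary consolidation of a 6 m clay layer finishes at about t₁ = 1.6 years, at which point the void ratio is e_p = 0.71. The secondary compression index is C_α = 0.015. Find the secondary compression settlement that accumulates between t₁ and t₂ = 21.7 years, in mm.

S_s ≈ 59.6 mm

Secondary compression: S_s = C_α·H/(1+e_p)·log₁₀(t₂/t₁)
S_s = 0.015×6/(1+0.71)×log₁₀(21.7/1.6)
    = 0.05263 × 1.132 = 0.0596 m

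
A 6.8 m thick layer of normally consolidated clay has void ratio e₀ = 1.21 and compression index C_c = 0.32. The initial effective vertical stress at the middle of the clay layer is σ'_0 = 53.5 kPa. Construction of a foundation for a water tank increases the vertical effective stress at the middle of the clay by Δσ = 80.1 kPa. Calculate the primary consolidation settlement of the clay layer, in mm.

S_c ≈ 391 mm

Final effective stress: σ'_f = σ'_0 + Δσ = 53.5 + 80.1 = 133.6 kPa.
Normally consolidated clay, so the full stress increment lies on the virgin compression line:
S_c = C_c·H/(1+e₀)·log₁₀(σ'_f/σ'_0) = 0.32×6.8/(1+1.21)×log₁₀(133.6/53.5)
    = 0.98462 × 0.39745 = 0.3913 m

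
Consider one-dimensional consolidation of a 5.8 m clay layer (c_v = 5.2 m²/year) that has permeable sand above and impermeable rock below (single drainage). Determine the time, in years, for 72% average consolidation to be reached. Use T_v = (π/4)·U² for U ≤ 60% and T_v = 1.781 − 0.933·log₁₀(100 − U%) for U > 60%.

Drainage path length: H_d = H = 5.8 m (single drainage).
U > 60%: T_v = 1.781 − 0.933·log₁₀(100 − 72) = 0.4308.
t = T_v·H_d²/c_v = 0.4308×5.8²/5.2 = 2.787 years.

t ≈ 2.79 years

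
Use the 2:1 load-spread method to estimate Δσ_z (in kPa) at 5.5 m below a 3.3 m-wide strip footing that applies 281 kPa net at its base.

By the 2:1 method the load spreads at 1 horizontal : 2 vertical, so at depth z the loaded area has grown by z in each plan dimension:
Δσ = qB/(B+z) = 281×3.3/(3.3+5.5) = 105.37 kPa

Δσ_z ≈ 105 kPa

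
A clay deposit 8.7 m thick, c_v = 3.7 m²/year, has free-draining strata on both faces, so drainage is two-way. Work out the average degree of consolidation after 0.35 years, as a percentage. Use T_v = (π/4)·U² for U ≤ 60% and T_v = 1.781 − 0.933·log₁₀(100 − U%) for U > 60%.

Drainage path length: H_d = H/2 = 4.35 m (double drainage).
T_v = c_v·t/H_d² = 3.7×0.35/4.35² = 0.068437.
T_v = 0.068437 corresponds to the U ≤ 60% branch:
U = √(4T_v/π) = 0.2952

U ≈ 29.5 %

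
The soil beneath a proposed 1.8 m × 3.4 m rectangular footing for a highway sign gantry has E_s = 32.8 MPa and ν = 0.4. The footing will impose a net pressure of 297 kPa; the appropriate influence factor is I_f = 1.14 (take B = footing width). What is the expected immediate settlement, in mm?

S_e ≈ 15.6 mm

Immediate (elastic) settlement: S_e = q·B·(1−ν²)/E_s · I_f.
E_s = 32.8 MPa = 32800 kPa.
S_e = 297 × 1.8 × (1 − 0.4²) / 32800 × 1.14
    = 297 × 1.8 × 0.84 / 32800 × 1.14
    = 0.01561 m = 15.61 mm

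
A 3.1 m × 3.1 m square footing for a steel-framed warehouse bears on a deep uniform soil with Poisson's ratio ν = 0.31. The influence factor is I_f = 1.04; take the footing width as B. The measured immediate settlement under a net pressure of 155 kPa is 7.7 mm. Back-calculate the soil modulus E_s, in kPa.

S_e = q·B·(1−ν²)/E_s · I_f  ⇒  E_s = q·B·(1−ν²)·I_f / S_e.
E_s = 155 × 3.1 × 0.9039 × 1.04 / 0.0077 = 58660 kPa

E_s ≈ 58700 kPa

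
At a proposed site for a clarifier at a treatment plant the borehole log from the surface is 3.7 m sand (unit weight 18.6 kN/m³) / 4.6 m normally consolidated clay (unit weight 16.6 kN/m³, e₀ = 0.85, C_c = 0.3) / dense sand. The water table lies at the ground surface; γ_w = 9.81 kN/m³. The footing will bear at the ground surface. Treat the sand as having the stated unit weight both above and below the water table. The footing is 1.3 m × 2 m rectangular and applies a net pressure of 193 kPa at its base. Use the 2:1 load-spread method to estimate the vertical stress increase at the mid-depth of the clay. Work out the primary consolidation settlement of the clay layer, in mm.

Mid-depth of clay below the ground surface: z = 3.7 + 4.6/2 = 6 m.
Total vertical stress at mid-clay: σ_v = 18.6×3.7 + 16.6×2.3 = 107 kPa.
Pore pressure: u = 9.81×(6 − 0) = 58.86 kPa.
Initial effective stress: σ'_0 = σ_v − u = 107 − 58.86 = 48.14 kPa.
Stress increase at mid-clay by the 2:1 spreading method:
Δσ = qBL/((B+z)(L+z)) = 193×1.3×2/((1.3+6)(2+6)) = 8.5925 kPa
Final effective stress: σ'_f = σ'_0 + Δσ = 48.14 + 8.5925 = 56.733 kPa.
Normally consolidated clay, so the full stress increment lies on the virgin compression line:
S_c = C_c·H/(1+e₀)·log₁₀(σ'_f/σ'_0) = 0.3×4.6/(1+0.85)×log₁₀(56.733/48.14)
    = 0.74595 × 0.07133 = 0.05321 m

S_c ≈ 53.2 mm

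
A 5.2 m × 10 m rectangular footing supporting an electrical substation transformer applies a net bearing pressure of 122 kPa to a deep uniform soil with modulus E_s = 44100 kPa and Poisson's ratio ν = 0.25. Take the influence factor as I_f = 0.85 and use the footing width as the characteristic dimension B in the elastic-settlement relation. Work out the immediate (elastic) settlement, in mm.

Immediate (elastic) settlement: S_e = q·B·(1−ν²)/E_s · I_f.
S_e = 122 × 5.2 × (1 − 0.25²) / 44100 × 0.85
    = 122 × 5.2 × 0.9375 / 44100 × 0.85
    = 0.01146 m = 11.46 mm

S_e ≈ 11.5 mm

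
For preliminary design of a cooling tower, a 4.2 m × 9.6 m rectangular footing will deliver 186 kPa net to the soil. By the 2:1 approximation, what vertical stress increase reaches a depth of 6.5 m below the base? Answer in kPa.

Δσ_z ≈ 43.5 kPa

By the 2:1 method the load spreads at 1 horizontal : 2 vertical, so at depth z the loaded area has grown by z in each plan dimension:
Δσ = qBL/((B+z)(L+z)) = 186×4.2×9.6/((4.2+6.5)(9.6+6.5)) = 43.534 kPa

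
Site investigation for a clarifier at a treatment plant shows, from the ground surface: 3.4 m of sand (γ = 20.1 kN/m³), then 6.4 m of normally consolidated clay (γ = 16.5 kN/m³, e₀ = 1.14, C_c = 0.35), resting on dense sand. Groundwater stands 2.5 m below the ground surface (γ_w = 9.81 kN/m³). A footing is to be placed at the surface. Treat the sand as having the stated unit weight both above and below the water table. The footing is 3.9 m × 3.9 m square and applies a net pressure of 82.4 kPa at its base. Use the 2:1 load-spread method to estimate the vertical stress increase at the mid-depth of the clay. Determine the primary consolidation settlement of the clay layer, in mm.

S_c ≈ 59.8 mm

Mid-depth of clay below the ground surface: z = 3.4 + 6.4/2 = 6.6 m.
Total vertical stress at mid-clay: σ_v = 20.1×3.4 + 16.5×3.2 = 121.14 kPa.
Pore pressure: u = 9.81×(6.6 − 2.5) = 40.221 kPa.
Initial effective stress: σ'_0 = σ_v − u = 121.14 − 40.221 = 80.919 kPa.
Stress increase at mid-clay by the 2:1 spreading method:
Δσ = qBL/((B+z)(L+z)) = 82.4×3.9×3.9/((3.9+6.6)(3.9+6.6)) = 11.368 kPa
Final effective stress: σ'_f = σ'_0 + Δσ = 80.919 + 11.368 = 92.287 kPa.
Normally consolidated clay, so the full stress increment lies on the virgin compression line:
S_c = C_c·H/(1+e₀)·log₁₀(σ'_f/σ'_0) = 0.35×6.4/(1+1.14)×log₁₀(92.287/80.919)
    = 1.0467 × 0.05709 = 0.05976 m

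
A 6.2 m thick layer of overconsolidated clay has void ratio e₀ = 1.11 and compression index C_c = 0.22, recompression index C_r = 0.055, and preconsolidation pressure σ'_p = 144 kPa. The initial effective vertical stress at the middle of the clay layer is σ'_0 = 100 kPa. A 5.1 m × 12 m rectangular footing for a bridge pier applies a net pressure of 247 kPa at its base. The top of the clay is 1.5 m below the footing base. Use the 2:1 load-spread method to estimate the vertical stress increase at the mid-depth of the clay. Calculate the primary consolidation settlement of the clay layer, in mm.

S_c ≈ 109 mm

Mid-depth of clay below the footing base: z = 1.5 + 6.2/2 = 4.6 m.
Stress increase at mid-clay by the 2:1 spreading method:
Δσ = qBL/((B+z)(L+z)) = 247×5.1×12/((5.1+4.6)(12+4.6)) = 93.879 kPa
Final effective stress: σ'_f = 100 + 93.879 = 193.88 kPa.
σ'_f = 193.88 > σ'_p = 144 kPa, so the stress path crosses the preconsolidation pressure — recompression up to σ'_p, then virgin compression beyond:
S_c = H/(1+e₀)·[C_r·log₁₀(σ'_p/σ'_0) + C_c·log₁₀(σ'_f/σ'_p)]
    = 6.2/2.11 × [0.055×log₁₀(144/100) + 0.22×log₁₀(193.88/144)]
    = 2.9384 × [0.0087099 + 0.028418] = 0.1091 m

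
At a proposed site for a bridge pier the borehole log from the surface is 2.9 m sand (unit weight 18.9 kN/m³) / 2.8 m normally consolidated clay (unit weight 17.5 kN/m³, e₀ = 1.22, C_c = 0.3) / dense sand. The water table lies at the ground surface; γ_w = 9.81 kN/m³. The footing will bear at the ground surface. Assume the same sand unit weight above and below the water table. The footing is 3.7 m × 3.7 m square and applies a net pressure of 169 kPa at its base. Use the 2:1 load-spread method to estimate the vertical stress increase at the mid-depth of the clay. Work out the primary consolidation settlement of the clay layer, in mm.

S_c ≈ 112 mm

Mid-depth of clay below the ground surface: z = 2.9 + 2.8/2 = 4.3 m.
Total vertical stress at mid-clay: σ_v = 18.9×2.9 + 17.5×1.4 = 79.31 kPa.
Pore pressure: u = 9.81×(4.3 − 0) = 42.183 kPa.
Initial effective stress: σ'_0 = σ_v − u = 79.31 − 42.183 = 37.127 kPa.
Stress increase at mid-clay by the 2:1 spreading method:
Δσ = qBL/((B+z)(L+z)) = 169×3.7×3.7/((3.7+4.3)(3.7+4.3)) = 36.15 kPa
Final effective stress: σ'_f = σ'_0 + Δσ = 37.127 + 36.15 = 73.277 kPa.
Normally consolidated clay, so the full stress increment lies on the virgin compression line:
S_c = C_c·H/(1+e₀)·log₁₀(σ'_f/σ'_0) = 0.3×2.8/(1+1.22)×log₁₀(73.277/37.127)
    = 0.37838 × 0.29528 = 0.1117 m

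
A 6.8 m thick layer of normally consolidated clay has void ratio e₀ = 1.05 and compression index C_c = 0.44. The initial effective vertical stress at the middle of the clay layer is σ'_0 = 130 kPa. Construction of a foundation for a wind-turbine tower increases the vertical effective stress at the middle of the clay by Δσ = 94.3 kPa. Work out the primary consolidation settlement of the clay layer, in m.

Final effective stress: σ'_f = σ'_0 + Δσ = 130 + 94.3 = 224.3 kPa.
Normally consolidated clay, so the full stress increment lies on the virgin compression line:
S_c = C_c·H/(1+e₀)·log₁₀(σ'_f/σ'_0) = 0.44×6.8/(1+1.05)×log₁₀(224.3/130)
    = 1.4595 × 0.23689 = 0.3457 m

S_c ≈ 0.346 m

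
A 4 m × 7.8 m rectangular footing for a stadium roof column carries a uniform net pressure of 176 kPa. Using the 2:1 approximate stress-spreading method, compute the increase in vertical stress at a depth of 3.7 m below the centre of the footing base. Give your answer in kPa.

By the 2:1 method the load spreads at 1 horizontal : 2 vertical, so at depth z the loaded area has grown by z in each plan dimension:
Δσ = qBL/((B+z)(L+z)) = 176×4×7.8/((4+3.7)(7.8+3.7)) = 62.012 kPa

Δσ_z ≈ 62 kPa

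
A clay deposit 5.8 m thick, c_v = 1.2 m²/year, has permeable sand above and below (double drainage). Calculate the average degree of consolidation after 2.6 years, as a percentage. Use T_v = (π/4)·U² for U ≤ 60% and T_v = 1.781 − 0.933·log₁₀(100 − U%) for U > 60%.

Drainage path length: H_d = H/2 = 2.9 m (double drainage).
T_v = c_v·t/H_d² = 1.2×2.6/2.9² = 0.37099.
T_v = 0.37099 corresponds to the U > 60% branch:
U = 1 − 10^((1.781 − T_v)/0.933)/100 = 0.6755

U ≈ 67.5 %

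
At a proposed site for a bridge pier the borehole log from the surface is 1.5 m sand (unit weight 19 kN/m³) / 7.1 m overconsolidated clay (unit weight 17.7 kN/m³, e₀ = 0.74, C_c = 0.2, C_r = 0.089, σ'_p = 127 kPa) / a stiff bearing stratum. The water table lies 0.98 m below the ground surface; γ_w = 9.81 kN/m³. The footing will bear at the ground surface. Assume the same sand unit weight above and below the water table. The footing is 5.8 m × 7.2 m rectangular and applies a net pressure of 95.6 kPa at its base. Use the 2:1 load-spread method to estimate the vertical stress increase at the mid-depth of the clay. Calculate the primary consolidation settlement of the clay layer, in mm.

Mid-depth of clay below the ground surface: z = 1.5 + 7.1/2 = 5.05 m.
Total vertical stress at mid-clay: σ_v = 19×1.5 + 17.7×3.55 = 91.335 kPa.
Pore pressure: u = 9.81×(5.05 − 0.98) = 39.927 kPa.
Initial effective stress: σ'_0 = σ_v − u = 91.335 − 39.927 = 51.408 kPa.
Stress increase at mid-clay by the 2:1 spreading method:
Δσ = qBL/((B+z)(L+z)) = 95.6×5.8×7.2/((5.8+5.05)(7.2+5.05)) = 30.037 kPa
Final effective stress: σ'_f = 51.408 + 30.037 = 81.445 kPa.
σ'_f = 81.445 ≤ σ'_p = 127 kPa, so the clay remains overconsolidated and only the recompression index applies:
S_c = C_r·H/(1+e₀)·log₁₀(σ'_f/σ'_0) = 0.089×7.1/1.74×log₁₀(81.445/51.408)
    = 0.36316 × 0.19983 = 0.07257 m

S_c ≈ 72.6 mm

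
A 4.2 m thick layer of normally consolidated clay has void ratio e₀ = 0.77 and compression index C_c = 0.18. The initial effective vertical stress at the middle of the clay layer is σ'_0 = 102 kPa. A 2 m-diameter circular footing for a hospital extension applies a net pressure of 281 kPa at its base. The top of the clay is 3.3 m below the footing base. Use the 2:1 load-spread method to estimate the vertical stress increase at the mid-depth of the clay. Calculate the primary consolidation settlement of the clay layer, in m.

Mid-depth of clay below the footing base: z = 3.3 + 4.2/2 = 5.4 m.
Stress increase at mid-clay by the 2:1 spreading method:
Δσ ≈ qD²/(D+z)² = 281×2²/(2+5.4)² = 20.526 kPa
Final effective stress: σ'_f = σ'_0 + Δσ = 102 + 20.526 = 122.53 kPa.
Normally consolidated clay, so the full stress increment lies on the virgin compression line:
S_c = C_c·H/(1+e₀)·log₁₀(σ'_f/σ'_0) = 0.18×4.2/(1+0.77)×log₁₀(122.53/102)
    = 0.42712 × 0.079642 = 0.03402 m

S_c ≈ 0.034 m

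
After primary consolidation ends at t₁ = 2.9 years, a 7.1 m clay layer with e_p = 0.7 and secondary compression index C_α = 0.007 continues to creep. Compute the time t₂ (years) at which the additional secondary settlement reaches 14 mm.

S_s = C_α·H/(1+e_p)·log₁₀(t₂/t₁) ⇒ log₁₀(t₂/t₁) = S_s·(1+e_p)/(C_α·H).
log₁₀(t₂/t₁) = 0.014 × (1+0.7) / (0.007×7.1) = 0.4789
t₂ = t₁ × 10^0.4789 = 2.9 × 3.012 = 8.735 years

t₂ ≈ 8.74 years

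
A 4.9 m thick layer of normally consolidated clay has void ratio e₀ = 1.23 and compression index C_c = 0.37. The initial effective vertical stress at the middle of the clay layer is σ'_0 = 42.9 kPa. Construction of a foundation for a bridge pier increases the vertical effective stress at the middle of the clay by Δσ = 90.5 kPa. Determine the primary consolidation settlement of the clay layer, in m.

S_c ≈ 0.401 m

Final effective stress: σ'_f = σ'_0 + Δσ = 42.9 + 90.5 = 133.4 kPa.
Normally consolidated clay, so the full stress increment lies on the virgin compression line:
S_c = C_c·H/(1+e₀)·log₁₀(σ'_f/σ'_0) = 0.37×4.9/(1+1.23)×log₁₀(133.4/42.9)
    = 0.813 × 0.4927 = 0.4006 m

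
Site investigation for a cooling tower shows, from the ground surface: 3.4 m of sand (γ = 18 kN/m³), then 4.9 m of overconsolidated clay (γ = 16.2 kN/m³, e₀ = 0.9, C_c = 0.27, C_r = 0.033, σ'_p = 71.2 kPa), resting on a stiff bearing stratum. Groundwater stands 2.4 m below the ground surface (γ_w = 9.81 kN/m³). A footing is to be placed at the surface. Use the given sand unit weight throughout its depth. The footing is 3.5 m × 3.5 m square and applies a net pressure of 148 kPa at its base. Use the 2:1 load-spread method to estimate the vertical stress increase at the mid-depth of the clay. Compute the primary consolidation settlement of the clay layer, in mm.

S_c ≈ 65.5 mm

Mid-depth of clay below the ground surface: z = 3.4 + 4.9/2 = 5.85 m.
Total vertical stress at mid-clay: σ_v = 18×3.4 + 16.2×2.45 = 100.89 kPa.
Pore pressure: u = 9.81×(5.85 − 2.4) = 33.845 kPa.
Initial effective stress: σ'_0 = σ_v − u = 100.89 − 33.845 = 67.045 kPa.
Stress increase at mid-clay by the 2:1 spreading method:
Δσ = qBL/((B+z)(L+z)) = 148×3.5×3.5/((3.5+5.85)(3.5+5.85)) = 20.738 kPa
Final effective stress: σ'_f = 67.045 + 20.738 = 87.783 kPa.
σ'_f = 87.783 > σ'_p = 71.2 kPa, so the stress path crosses the preconsolidation pressure — recompression up to σ'_p, then virgin compression beyond:
S_c = H/(1+e₀)·[C_r·log₁₀(σ'_p/σ'_0) + C_c·log₁₀(σ'_f/σ'_p)]
    = 4.9/1.9 × [0.033×log₁₀(71.2/67.045) + 0.27×log₁₀(87.783/71.2)]
    = 2.5789 × [0.00086175 + 0.024551] = 0.06554 m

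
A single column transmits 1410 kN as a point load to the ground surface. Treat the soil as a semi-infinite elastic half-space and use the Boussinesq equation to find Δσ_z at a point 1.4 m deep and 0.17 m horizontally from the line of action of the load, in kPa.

Boussinesq vertical stress below a point load on an elastic half-space:
Δσ_z = 3P/(2πz²) · [1 + (r/z)²]^(−5/2)
r/z = 0.17/1.4 = 0.12143; [1+(r/z)²]^(−5/2) = 0.96407.
Δσ_z = 3×1410/(2π×1.4²) × 0.96407 = 343.48 × 0.96407 = 331.1 kPa

Δσ_z ≈ 331 kPa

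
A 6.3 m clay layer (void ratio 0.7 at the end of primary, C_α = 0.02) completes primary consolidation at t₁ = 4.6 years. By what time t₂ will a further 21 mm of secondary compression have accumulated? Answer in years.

S_s = C_α·H/(1+e_p)·log₁₀(t₂/t₁) ⇒ log₁₀(t₂/t₁) = S_s·(1+e_p)/(C_α·H).
log₁₀(t₂/t₁) = 0.021 × (1+0.7) / (0.02×6.3) = 0.2833
t₂ = t₁ × 10^0.2833 = 4.6 × 1.92 = 8.833 years

t₂ ≈ 8.83 years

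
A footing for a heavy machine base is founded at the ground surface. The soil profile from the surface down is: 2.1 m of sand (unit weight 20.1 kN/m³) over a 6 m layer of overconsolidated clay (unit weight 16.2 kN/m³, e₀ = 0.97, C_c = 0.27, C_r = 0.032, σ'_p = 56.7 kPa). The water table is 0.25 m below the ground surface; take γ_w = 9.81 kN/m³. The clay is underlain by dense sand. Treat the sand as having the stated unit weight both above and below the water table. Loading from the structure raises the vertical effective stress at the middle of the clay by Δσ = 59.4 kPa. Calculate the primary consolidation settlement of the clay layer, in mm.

S_c ≈ 223 mm

Mid-depth of clay below the ground surface: z = 2.1 + 6/2 = 5.1 m.
Total vertical stress at mid-clay: σ_v = 20.1×2.1 + 16.2×3 = 90.81 kPa.
Pore pressure: u = 9.81×(5.1 − 0.25) = 47.578 kPa.
Initial effective stress: σ'_0 = σ_v − u = 90.81 − 47.578 = 43.232 kPa.
Final effective stress: σ'_f = 43.232 + 59.4 = 102.63 kPa.
σ'_f = 102.63 > σ'_p = 56.7 kPa, so the stress path crosses the preconsolidation pressure — recompression up to σ'_p, then virgin compression beyond:
S_c = H/(1+e₀)·[C_r·log₁₀(σ'_p/σ'_0) + C_c·log₁₀(σ'_f/σ'_p)]
    = 6/1.97 × [0.032×log₁₀(56.7/43.232) + 0.27×log₁₀(102.63/56.7)]
    = 3.0457 × [0.0037689 + 0.069577] = 0.2234 m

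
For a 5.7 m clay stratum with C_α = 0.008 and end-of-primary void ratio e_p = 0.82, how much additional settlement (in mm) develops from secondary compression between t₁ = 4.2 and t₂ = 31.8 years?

S_s ≈ 22 mm

Secondary compression: S_s = C_α·H/(1+e_p)·log₁₀(t₂/t₁)
S_s = 0.008×5.7/(1+0.82)×log₁₀(31.8/4.2)
    = 0.02505 × 0.8792 = 0.02203 m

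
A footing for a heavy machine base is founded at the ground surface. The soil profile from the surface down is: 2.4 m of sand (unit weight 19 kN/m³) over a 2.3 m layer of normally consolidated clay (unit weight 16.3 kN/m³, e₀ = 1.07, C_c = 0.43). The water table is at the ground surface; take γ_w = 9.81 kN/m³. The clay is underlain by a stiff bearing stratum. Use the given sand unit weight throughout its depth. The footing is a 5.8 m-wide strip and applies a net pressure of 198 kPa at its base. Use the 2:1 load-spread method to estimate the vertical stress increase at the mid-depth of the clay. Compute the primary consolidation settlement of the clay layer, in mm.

S_c ≈ 341 mm

Mid-depth of clay below the ground surface: z = 2.4 + 2.3/2 = 3.55 m.
Total vertical stress at mid-clay: σ_v = 19×2.4 + 16.3×1.15 = 64.345 kPa.
Pore pressure: u = 9.81×(3.55 − 0) = 34.825 kPa.
Initial effective stress: σ'_0 = σ_v − u = 64.345 − 34.825 = 29.52 kPa.
Stress increase at mid-clay by the 2:1 spreading method:
Δσ = qB/(B+z) = 198×5.8/(5.8+3.55) = 122.82 kPa
Final effective stress: σ'_f = σ'_0 + Δσ = 29.52 + 122.82 = 152.34 kPa.
Normally consolidated clay, so the full stress increment lies on the virgin compression line:
S_c = C_c·H/(1+e₀)·log₁₀(σ'_f/σ'_0) = 0.43×2.3/(1+1.07)×log₁₀(152.34/29.52)
    = 0.47778 × 0.7127 = 0.3405 m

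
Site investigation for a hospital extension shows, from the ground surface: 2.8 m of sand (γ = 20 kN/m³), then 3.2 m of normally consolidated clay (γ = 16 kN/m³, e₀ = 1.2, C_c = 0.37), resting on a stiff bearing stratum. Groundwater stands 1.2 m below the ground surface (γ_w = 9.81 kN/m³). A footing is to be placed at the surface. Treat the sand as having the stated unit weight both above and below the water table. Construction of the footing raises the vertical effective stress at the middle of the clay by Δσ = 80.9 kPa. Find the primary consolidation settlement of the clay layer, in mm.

Mid-depth of clay below the ground surface: z = 2.8 + 3.2/2 = 4.4 m.
Total vertical stress at mid-clay: σ_v = 20×2.8 + 16×1.6 = 81.6 kPa.
Pore pressure: u = 9.81×(4.4 − 1.2) = 31.392 kPa.
Initial effective stress: σ'_0 = σ_v − u = 81.6 − 31.392 = 50.208 kPa.
Final effective stress: σ'_f = σ'_0 + Δσ = 50.208 + 80.9 = 131.11 kPa.
Normally consolidated clay, so the full stress increment lies on the virgin compression line:
S_c = C_c·H/(1+e₀)·log₁₀(σ'_f/σ'_0) = 0.37×3.2/(1+1.2)×log₁₀(131.11/50.208)
    = 0.53818 × 0.41686 = 0.2243 m

S_c ≈ 224 mm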